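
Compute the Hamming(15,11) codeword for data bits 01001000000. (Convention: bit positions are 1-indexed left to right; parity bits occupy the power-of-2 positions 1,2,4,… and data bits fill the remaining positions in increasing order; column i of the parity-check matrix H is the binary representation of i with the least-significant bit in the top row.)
Codeword c = d · G (mod 2), d = 01001000000:
  c[0] = d·G[:,0] = (01001000000)·(11011010101) mod 2 = 0+1+0+0+1+0+0+0+0+0+0 mod 2 = 0
  c[1] = d·G[:,1] = (01001000000)·(10110110011) mod 2 = 0+0+0+0+0+0+0+0+0+0+0 mod 2 = 0
  c[2] = d·G[:,2] = (01001000000)·(10000000000) mod 2 = 0+0+0+0+0+0+0+0+0+0+0 mod 2 = 0
  c[3] = d·G[:,3] = (01001000000)·(01110001111) mod 2 = 0+1+0+0+0+0+0+0+0+0+0 mod 2 = 1
  c[4] = d·G[:,4] = (01001000000)·(01000000000) mod 2 = 0+1+0+0+0+0+0+0+0+0+0 mod 2 = 1
  c[5] = d·G[:,5] = (01001000000)·(00100000000) mod 2 = 0+0+0+0+0+0+0+0+0+0+0 mod 2 = 0
  c[6] = d·G[:,6] = (01001000000)·(00010000000) mod 2 = 0+0+0+0+0+0+0+0+0+0+0 mod 2 = 0
  c[7] = d·G[:,7] = (01001000000)·(00001111111) mod 2 = 0+0+0+0+1+0+0+0+0+0+0 mod 2 = 1
  c[8] = d·G[:,8] = (01001000000)·(00001000000) mod 2 = 0+0+0+0+1+0+0+0+0+0+0 mod 2 = 1
  c[9] = d·G[:,9] = (01001000000)·(00000100000) mod 2 = 0+0+0+0+0+0+0+0+0+0+0 mod 2 = 0
  c[10] = d·G[:,10] = (01001000000)·(00000010000) mod 2 = 0+0+0+0+0+0+0+0+0+0+0 mod 2 = 0
  c[11] = d·G[:,11] = (01001000000)·(00000001000) mod 2 = 0+0+0+0+0+0+0+0+0+0+0 mod 2 = 0
  c[12] = d·G[:,12] = (01001000000)·(00000000100) mod 2 = 0+0+0+0+0+0+0+0+0+0+0 mod 2 = 0
  c[13] = d·G[:,13] = (01001000000)·(00000000010) mod 2 = 0+0+0+0+0+0+0+0+0+0+0 mod 2 = 0
  c[14] = d·G[:,14] = (01001000000)·(00000000001) mod 2 = 0+0+0+0+0+0+0+0+0+0+0 mod 2 = 0
Codeword = 000110011000000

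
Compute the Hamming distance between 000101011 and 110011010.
XOR = 110110001, count of 1s = 5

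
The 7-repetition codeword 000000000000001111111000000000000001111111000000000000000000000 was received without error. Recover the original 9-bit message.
Split into 7-bit blocks: 0000000 0000000 1111111 0000000 0000000 1111111 0000000 0000000 0000000
Data = 001001000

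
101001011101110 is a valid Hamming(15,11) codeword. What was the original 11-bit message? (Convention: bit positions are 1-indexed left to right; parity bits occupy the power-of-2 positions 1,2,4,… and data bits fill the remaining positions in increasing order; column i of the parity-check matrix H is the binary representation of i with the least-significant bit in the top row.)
Parity bits occupy power-of-2 positions; data bits are at positions {3,5,6,7,9,10,11,12,13,14,15} (1-indexed).
Extract: c[3]=1 c[5]=0 c[6]=1 c[7]=0 c[9]=1 c[10]=1 c[11]=0 c[12]=1 c[13]=1 c[14]=1 c[15]=0
Data = 10101101110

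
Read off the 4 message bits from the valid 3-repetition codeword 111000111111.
Split into 3-bit blocks: 111 000 111 111
Data = 1011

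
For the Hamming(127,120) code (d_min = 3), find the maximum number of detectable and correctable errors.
Detection only: up to d_min − 1 = 2 errors.
Correction: up to ⌊(d_min − 1)/2⌋ = ⌊2/2⌋ = 1 errors.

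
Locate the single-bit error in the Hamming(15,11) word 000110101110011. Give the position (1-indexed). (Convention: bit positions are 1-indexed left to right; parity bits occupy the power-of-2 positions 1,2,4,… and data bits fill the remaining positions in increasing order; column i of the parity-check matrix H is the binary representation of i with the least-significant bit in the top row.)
Syndrome s = H · r^T (mod 2), r = 000110101110011:
  s[0] = (101010101010101)·(000110101110011) mod 2 = 0+0+0+0+1+0+1+0+1+0+1+0+0+0+1 mod 2 = 1
  s[1] = (011001100110011)·(000110101110011) mod 2 = 0+0+0+0+0+0+1+0+0+1+1+0+0+1+1 mod 2 = 1
  s[2] = (000111100001111)·(000110101110011) mod 2 = 0+0+0+1+1+0+1+0+0+0+0+0+0+1+1 mod 2 = 1
  s[3] = (000000011111111)·(000110101110011) mod 2 = 0+0+0+0+0+0+0+0+1+1+1+0+0+1+1 mod 2 = 1
Syndrome = 1111
Column i of H is the binary representation of i, so the syndrome is the binary index of the flipped bit.
Read s = 1111 with s[0] as LSB: 1·2^0 + 1·2^1 + 1·2^2 + 1·2^3 = 15.
Error is at bit position 15.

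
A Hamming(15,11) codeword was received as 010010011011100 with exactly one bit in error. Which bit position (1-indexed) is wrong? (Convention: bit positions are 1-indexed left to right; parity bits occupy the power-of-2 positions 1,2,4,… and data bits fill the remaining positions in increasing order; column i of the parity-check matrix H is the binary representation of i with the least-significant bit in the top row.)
Syndrome s = H · r^T (mod 2), r = 010010011011100:
  s[0] = (101010101010101)·(010010011011100) mod 2 = 0+0+0+0+1+0+0+0+1+0+1+0+1+0+0 mod 2 = 0
  s[1] = (011001100110011)·(010010011011100) mod 2 = 0+1+0+0+0+0+0+0+0+0+1+0+0+0+0 mod 2 = 0
  s[2] = (000111100001111)·(010010011011100) mod 2 = 0+0+0+0+1+0+0+0+0+0+0+1+1+0+0 mod 2 = 1
  s[3] = (000000011111111)·(010010011011100) mod 2 = 0+0+0+0+0+0+0+1+1+0+1+1+1+0+0 mod 2 = 1
Syndrome = 0011
Column i of H is the binary representation of i, so the syndrome is the binary index of the flipped bit.
Read s = 0011 with s[0] as LSB: 0·2^0 + 0·2^1 + 1·2^2 + 1·2^3 = 12.
Error is at bit position 12.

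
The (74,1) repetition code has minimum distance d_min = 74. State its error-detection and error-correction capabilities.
Detection only: up to d_min − 1 = 73 errors.
Correction: up to ⌊(d_min − 1)/2⌋ = ⌊73/2⌋ = 36 errors.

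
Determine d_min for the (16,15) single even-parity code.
d_min = 2 (flipping one data bit also flips the parity bit, so the two closest codewords differ in exactly 2 positions).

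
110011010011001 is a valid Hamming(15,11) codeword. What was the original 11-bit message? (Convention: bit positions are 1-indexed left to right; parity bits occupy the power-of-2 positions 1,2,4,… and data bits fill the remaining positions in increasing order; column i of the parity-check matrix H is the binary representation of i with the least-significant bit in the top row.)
Parity bits occupy power-of-2 positions; data bits are at positions {3,5,6,7,9,10,11,12,13,14,15} (1-indexed).
Extract: c[3]=0 c[5]=1 c[6]=1 c[7]=0 c[9]=0 c[10]=0 c[11]=1 c[12]=1 c[13]=0 c[14]=0 c[15]=1
Data = 01100011001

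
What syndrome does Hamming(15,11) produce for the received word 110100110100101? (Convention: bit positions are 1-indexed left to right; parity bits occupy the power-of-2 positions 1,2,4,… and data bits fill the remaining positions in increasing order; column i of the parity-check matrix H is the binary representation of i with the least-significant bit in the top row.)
Syndrome s = H · r^T (mod 2), r = 110100110100101:
  s[0] = (101010101010101)·(110100110100101) mod 2 = 1+0+0+0+0+0+1+0+0+0+0+0+1+0+1 mod 2 = 0
  s[1] = (011001100110011)·(110100110100101) mod 2 = 0+1+0+0+0+0+1+0+0+1+0+0+0+0+1 mod 2 = 0
  s[2] = (000111100001111)·(110100110100101) mod 2 = 0+0+0+1+0+0+1+0+0+0+0+0+1+0+1 mod 2 = 0
  s[3] = (000000011111111)·(110100110100101) mod 2 = 0+0+0+0+0+0+0+1+0+1+0+0+1+0+1 mod 2 = 0
Syndrome = 0000
s = 0: no error detected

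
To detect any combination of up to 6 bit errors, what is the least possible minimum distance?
Detecting e errors requires d_min ≥ e + 1 = 6 + 1 = 7.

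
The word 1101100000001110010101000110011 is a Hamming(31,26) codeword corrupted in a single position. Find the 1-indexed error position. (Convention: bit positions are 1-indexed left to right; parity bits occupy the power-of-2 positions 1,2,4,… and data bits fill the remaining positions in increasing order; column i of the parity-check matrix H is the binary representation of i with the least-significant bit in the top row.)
Syndrome s = H · r^T (mod 2), r = 1101100000001110010101000110011:
  s[0] = (1010101010101010101010101010101)·(1101100000001110010101000110011) mod 2 = 1+0+0+0+1+0+0+0+0+0+0+0+1+0+1+0+0+0+0+0+0+0+0+0+0+0+1+0+0+0+1 mod 2 = 0
  s[1] = (0110011001100110011001100110011)·(1101100000001110010101000110011) mod 2 = 0+1+0+0+0+0+0+0+0+0+0+0+0+1+1+0+0+1+0+0+0+1+0+0+0+1+1+0+0+1+1 mod 2 = 1
  s[2] = (0001111000011110000111100001111)·(1101100000001110010101000110011) mod 2 = 0+0+0+1+1+0+0+0+0+0+0+0+1+1+1+0+0+0+0+1+0+1+0+0+0+0+0+0+0+1+1 mod 2 = 1
  s[3] = (0000000111111110000000011111111)·(1101100000001110010101000110011) mod 2 = 0+0+0+0+0+0+0+0+0+0+0+0+1+1+1+0+0+0+0+0+0+0+0+0+0+1+1+0+0+1+1 mod 2 = 1
  s[4] = (0000000000000001111111111111111)·(1101100000001110010101000110011) mod 2 = 0+0+0+0+0+0+0+0+0+0+0+0+0+0+0+0+0+1+0+1+0+1+0+0+0+1+1+0+0+1+1 mod 2 = 1
Syndrome = 01111
Column i of H is the binary representation of i, so the syndrome is the binary index of the flipped bit.
Read s = 01111 with s[0] as LSB: 0·2^0 + 1·2^1 + 1·2^2 + 1·2^3 + 1·2^4 = 30.
Error is at bit position 30.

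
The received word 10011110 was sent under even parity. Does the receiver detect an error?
Sum of received bits: 1+0+0+1+1+1+1+0 = 5; 5 mod 2 = 1. Result is 1 ≠ 0 → error detected.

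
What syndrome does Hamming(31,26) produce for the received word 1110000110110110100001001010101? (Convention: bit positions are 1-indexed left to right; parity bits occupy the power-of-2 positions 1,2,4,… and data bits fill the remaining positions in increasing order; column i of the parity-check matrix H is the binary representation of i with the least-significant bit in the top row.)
Syndrome s = H · r^T (mod 2), r = 1110000110110110100001001010101:
  s[0] = (1010101010101010101010101010101)·(1110000110110110100001001010101) mod 2 = 1+0+1+0+0+0+0+0+1+0+1+0+0+0+1+0+1+0+0+0+0+0+0+0+1+0+1+0+1+0+1 mod 2 = 0
  s[1] = (0110011001100110011001100110011)·(1110000110110110100001001010101) mod 2 = 0+1+1+0+0+0+0+0+0+0+1+0+0+1+1+0+0+0+0+0+0+1+0+0+0+0+1+0+0+0+1 mod 2 = 0
  s[2] = (0001111000011110000111100001111)·(1110000110110110100001001010101) mod 2 = 0+0+0+0+0+0+0+0+0+0+0+1+0+1+1+0+0+0+0+0+0+1+0+0+0+0+0+0+1+0+1 mod 2 = 0
  s[3] = (0000000111111110000000011111111)·(1110000110110110100001001010101) mod 2 = 0+0+0+0+0+0+0+1+1+0+1+1+0+1+1+0+0+0+0+0+0+0+0+0+1+0+1+0+1+0+1 mod 2 = 0
  s[4] = (0000000000000001111111111111111)·(1110000110110110100001001010101) mod 2 = 0+0+0+0+0+0+0+0+0+0+0+0+0+0+0+0+1+0+0+0+0+1+0+0+1+0+1+0+1+0+1 mod 2 = 0
Syndrome = 00000
s = 0: no error detected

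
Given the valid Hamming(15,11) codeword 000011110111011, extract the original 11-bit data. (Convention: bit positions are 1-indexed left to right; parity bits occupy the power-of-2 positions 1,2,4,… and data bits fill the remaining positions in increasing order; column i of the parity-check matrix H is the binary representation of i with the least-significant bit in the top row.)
Parity bits occupy power-of-2 positions; data bits are at positions {3,5,6,7,9,10,11,12,13,14,15} (1-indexed).
Extract: c[3]=0 c[5]=1 c[6]=1 c[7]=1 c[9]=0 c[10]=1 c[11]=1 c[12]=1 c[13]=0 c[14]=1 c[15]=1
Data = 01110111011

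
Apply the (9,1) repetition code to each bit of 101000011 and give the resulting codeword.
Repeat each bit 9× and concatenate:
1→111111111  0→000000000  1→111111111  0→000000000  0→000000000  0→000000000  0→000000000  1→111111111  1→111111111
Codeword = 111111111000000000111111111000000000000000000000000000000000000111111111111111111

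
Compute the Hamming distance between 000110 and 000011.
XOR = 000101, count of 1s = 2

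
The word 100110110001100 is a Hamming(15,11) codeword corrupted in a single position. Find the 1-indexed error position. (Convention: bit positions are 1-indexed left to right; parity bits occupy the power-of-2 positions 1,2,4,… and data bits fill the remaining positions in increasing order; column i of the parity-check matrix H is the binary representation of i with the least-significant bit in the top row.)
Syndrome s = H · r^T (mod 2), r = 100110110001100:
  s[0] = (101010101010101)·(100110110001100) mod 2 = 1+0+0+0+1+0+1+0+0+0+0+0+1+0+0 mod 2 = 0
  s[1] = (011001100110011)·(100110110001100) mod 2 = 0+0+0+0+0+0+1+0+0+0+0+0+0+0+0 mod 2 = 1
  s[2] = (000111100001111)·(100110110001100) mod 2 = 0+0+0+1+1+0+1+0+0+0+0+1+1+0+0 mod 2 = 1
  s[3] = (000000011111111)·(100110110001100) mod 2 = 0+0+0+0+0+0+0+1+0+0+0+1+1+0+0 mod 2 = 1
Syndrome = 0111
Column i of H is the binary representation of i, so the syndrome is the binary index of the flipped bit.
Read s = 0111 with s[0] as LSB: 0·2^0 + 1·2^1 + 1·2^2 + 1·2^3 = 14.
Error is at bit position 14.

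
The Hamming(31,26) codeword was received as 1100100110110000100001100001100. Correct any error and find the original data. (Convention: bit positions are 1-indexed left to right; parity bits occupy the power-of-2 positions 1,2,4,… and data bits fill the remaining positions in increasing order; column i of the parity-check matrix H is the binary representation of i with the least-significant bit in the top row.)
Syndrome s = H · r^T (mod 2), r = 1100100110110000100001100001100:
  s[0] = (1010101010101010101010101010101)·(1100100110110000100001100001100) mod 2 = 1+0+0+0+1+0+0+0+1+0+1+0+0+0+0+0+1+0+0+0+0+0+1+0+0+0+0+0+1+0+0 mod 2 = 1
  s[1] = (0110011001100110011001100110011)·(1100100110110000100001100001100) mod 2 = 0+1+0+0+0+0+0+0+0+0+1+0+0+0+0+0+0+0+0+0+0+1+1+0+0+0+0+0+0+0+0 mod 2 = 0
  s[2] = (0001111000011110000111100001111)·(1100100110110000100001100001100) mod 2 = 0+0+0+0+1+0+0+0+0+0+0+1+0+0+0+0+0+0+0+0+0+1+1+0+0+0+0+1+1+0+0 mod 2 = 0
  s[3] = (0000000111111110000000011111111)·(1100100110110000100001100001100) mod 2 = 0+0+0+0+0+0+0+1+1+0+1+1+0+0+0+0+0+0+0+0+0+0+0+0+0+0+0+1+1+0+0 mod 2 = 0
  s[4] = (0000000000000001111111111111111)·(1100100110110000100001100001100) mod 2 = 0+0+0+0+0+0+0+0+0+0+0+0+0+0+0+0+1+0+0+0+0+1+1+0+0+0+0+1+1+0+0 mod 2 = 1
Syndrome = 10001
Column 17 of H equals this syndrome → error at bit 17 (1-indexed).
Flip bit 17: 1100100110110000100001100001100 → 1100100110110000000001100001100
Extract data bits at positions {3,5,6,7,9,10,11,12,13,14,15,17,18,19,20,21,22,23,24,25,26,27,28,29,30,31}: 01001011000000001100001100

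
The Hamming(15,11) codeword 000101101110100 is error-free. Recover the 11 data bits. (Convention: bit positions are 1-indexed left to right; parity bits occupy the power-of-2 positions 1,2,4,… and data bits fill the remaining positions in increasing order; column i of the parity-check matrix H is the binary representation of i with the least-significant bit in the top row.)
Parity bits occupy power-of-2 positions; data bits are at positions {3,5,6,7,9,10,11,12,13,14,15} (1-indexed).
Extract: c[3]=0 c[5]=0 c[6]=1 c[7]=1 c[9]=1 c[10]=1 c[11]=1 c[12]=0 c[13]=1 c[14]=0 c[15]=0
Data = 00111110100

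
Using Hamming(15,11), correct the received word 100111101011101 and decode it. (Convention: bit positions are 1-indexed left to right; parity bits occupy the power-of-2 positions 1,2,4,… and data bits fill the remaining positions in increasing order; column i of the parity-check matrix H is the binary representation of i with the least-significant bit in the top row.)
Syndrome s = H · r^T (mod 2), r = 100111101011101:
  s[0] = (101010101010101)·(100111101011101) mod 2 = 1+0+0+0+1+0+1+0+1+0+1+0+1+0+1 mod 2 = 1
  s[1] = (011001100110011)·(100111101011101) mod 2 = 0+0+0+0+0+1+1+0+0+0+1+0+0+0+1 mod 2 = 0
  s[2] = (000111100001111)·(100111101011101) mod 2 = 0+0+0+1+1+1+1+0+0+0+0+1+1+0+1 mod 2 = 1
  s[3] = (000000011111111)·(100111101011101) mod 2 = 0+0+0+0+0+0+0+0+1+0+1+1+1+0+1 mod 2 = 1
Syndrome = 1011
Column 13 of H equals this syndrome → error at bit 13 (1-indexed).
Flip bit 13: 100111101011101 → 100111101011001
Extract data bits at positions {3,5,6,7,9,10,11,12,13,14,15}: 01111011001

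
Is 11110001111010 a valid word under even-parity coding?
Sum of all bits: 1+1+1+1+0+0+0+1+1+1+1+0+1+0 = 9; 9 mod 2 = 1. Result is 1 → parity error detected.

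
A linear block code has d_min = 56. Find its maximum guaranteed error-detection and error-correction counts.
(a) Detection requires d_min ≥ e+1, so e ≤ d_min − 1 = 55.
(b) Correction requires d_min ≥ 2t+1, so t ≤ ⌊(d_min − 1)/2⌋ = ⌊55/2⌋ = 27.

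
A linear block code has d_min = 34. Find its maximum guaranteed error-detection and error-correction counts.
(a) Detection requires d_min ≥ e+1, so e ≤ d_min − 1 = 33.
(b) Correction requires d_min ≥ 2t+1, so t ≤ ⌊(d_min − 1)/2⌋ = ⌊33/2⌋ = 16.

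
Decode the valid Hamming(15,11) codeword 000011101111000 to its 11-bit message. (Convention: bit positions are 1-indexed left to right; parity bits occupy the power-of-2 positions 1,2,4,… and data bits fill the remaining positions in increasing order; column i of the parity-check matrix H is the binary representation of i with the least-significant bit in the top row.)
Parity bits occupy power-of-2 positions; data bits are at positions {3,5,6,7,9,10,11,12,13,14,15} (1-indexed).
Extract: c[3]=0 c[5]=1 c[6]=1 c[7]=1 c[9]=1 c[10]=1 c[11]=1 c[12]=1 c[13]=0 c[14]=0 c[15]=0
Data = 01111111000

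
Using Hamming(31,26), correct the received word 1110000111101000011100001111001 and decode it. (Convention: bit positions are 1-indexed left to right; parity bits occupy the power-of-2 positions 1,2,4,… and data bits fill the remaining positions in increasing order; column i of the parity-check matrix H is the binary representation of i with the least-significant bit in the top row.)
Syndrome s = H · r^T (mod 2), r = 1110000111101000011100001111001:
  s[0] = (1010101010101010101010101010101)·(1110000111101000011100001111001) mod 2 = 1+0+1+0+0+0+0+0+1+0+1+0+1+0+0+0+0+0+1+0+0+0+0+0+1+0+1+0+0+0+1 mod 2 = 1
  s[1] = (0110011001100110011001100110011)·(1110000111101000011100001111001) mod 2 = 0+1+1+0+0+0+0+0+0+1+1+0+0+0+0+0+0+1+1+0+0+0+0+0+0+1+1+0+0+0+1 mod 2 = 1
  s[2] = (0001111000011110000111100001111)·(1110000111101000011100001111001) mod 2 = 0+0+0+0+0+0+0+0+0+0+0+0+1+0+0+0+0+0+0+1+0+0+0+0+0+0+0+1+0+0+1 mod 2 = 0
  s[3] = (0000000111111110000000011111111)·(1110000111101000011100001111001) mod 2 = 0+0+0+0+0+0+0+1+1+1+1+0+1+0+0+0+0+0+0+0+0+0+0+0+1+1+1+1+0+0+1 mod 2 = 0
  s[4] = (0000000000000001111111111111111)·(1110000111101000011100001111001) mod 2 = 0+0+0+0+0+0+0+0+0+0+0+0+0+0+0+0+0+1+1+1+0+0+0+0+1+1+1+1+0+0+1 mod 2 = 0
Syndrome = 11000
Column 3 of H equals this syndrome → error at bit 3 (1-indexed).
Flip bit 3: 1110000111101000011100001111001 → 1100000111101000011100001111001
Extract data bits at positions {3,5,6,7,9,10,11,12,13,14,15,17,18,19,20,21,22,23,24,25,26,27,28,29,30,31}: 00001110100011100001111001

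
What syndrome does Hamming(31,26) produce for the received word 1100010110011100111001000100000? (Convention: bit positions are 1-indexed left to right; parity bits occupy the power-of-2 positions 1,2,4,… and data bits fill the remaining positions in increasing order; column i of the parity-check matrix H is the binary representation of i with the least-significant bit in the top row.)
Syndrome s = H · r^T (mod 2), r = 1100010110011100111001000100000:
  s[0] = (1010101010101010101010101010101)·(1100010110011100111001000100000) mod 2 = 1+0+0+0+0+0+0+0+1+0+0+0+1+0+0+0+1+0+1+0+0+0+0+0+0+0+0+0+0+0+0 mod 2 = 1
  s[1] = (0110011001100110011001100110011)·(1100010110011100111001000100000) mod 2 = 0+1+0+0+0+1+0+0+0+0+0+0+0+1+0+0+0+1+1+0+0+1+0+0+0+1+0+0+0+0+0 mod 2 = 1
  s[2] = (0001111000011110000111100001111)·(1100010110011100111001000100000) mod 2 = 0+0+0+0+0+1+0+0+0+0+0+1+1+1+0+0+0+0+0+0+0+1+0+0+0+0+0+0+0+0+0 mod 2 = 1
  s[3] = (0000000111111110000000011111111)·(1100010110011100111001000100000) mod 2 = 0+0+0+0+0+0+0+1+1+0+0+1+1+1+0+0+0+0+0+0+0+0+0+0+0+1+0+0+0+0+0 mod 2 = 0
  s[4] = (0000000000000001111111111111111)·(1100010110011100111001000100000) mod 2 = 0+0+0+0+0+0+0+0+0+0+0+0+0+0+0+0+1+1+1+0+0+1+0+0+0+1+0+0+0+0+0 mod 2 = 1
Syndrome = 11101
Non-zero syndrome: error at position 23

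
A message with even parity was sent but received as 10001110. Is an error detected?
Sum of received bits: 1+0+0+0+1+1+1+0 = 4; 4 mod 2 = 0. Result is 0 → no error detected.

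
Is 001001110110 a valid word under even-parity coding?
Sum of all bits: 0+0+1+0+0+1+1+1+0+1+1+0 = 6; 6 mod 2 = 0. Result is 0 → valid parity.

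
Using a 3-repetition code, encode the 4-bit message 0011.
Repeat each bit 3× and concatenate:
0→000  0→000  1→111  1→111
Codeword = 000000111111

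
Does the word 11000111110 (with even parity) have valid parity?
Sum of all bits: 1+1+0+0+0+1+1+1+1+1+0 = 7; 7 mod 2 = 1. Result is 1 → parity error detected.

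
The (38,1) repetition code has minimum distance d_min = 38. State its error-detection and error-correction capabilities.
Detection only: up to d_min − 1 = 37 errors.
Correction: up to ⌊(d_min − 1)/2⌋ = ⌊37/2⌋ = 18 errors.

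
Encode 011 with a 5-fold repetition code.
Repeat each bit 5× and concatenate:
0→00000  1→11111  1→11111
Codeword = 000001111111111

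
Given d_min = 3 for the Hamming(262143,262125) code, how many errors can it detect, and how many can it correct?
Detection only: up to d_min − 1 = 2 errors.
Correction: up to ⌊(d_min − 1)/2⌋ = ⌊2/2⌋ = 1 errors.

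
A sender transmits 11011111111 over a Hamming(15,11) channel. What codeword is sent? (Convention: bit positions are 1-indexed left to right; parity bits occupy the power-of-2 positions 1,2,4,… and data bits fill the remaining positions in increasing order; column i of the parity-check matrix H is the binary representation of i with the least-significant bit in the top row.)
Codeword c = d · G (mod 2), d = 11011111111:
  c[0] = d·G[:,0] = (11011111111)·(11011010101) mod 2 = 1+1+0+1+1+0+1+0+1+0+1 mod 2 = 1
  c[1] = d·G[:,1] = (11011111111)·(10110110011) mod 2 = 1+0+0+1+0+1+1+0+0+1+1 mod 2 = 0
  c[2] = d·G[:,2] = (11011111111)·(10000000000) mod 2 = 1+0+0+0+0+0+0+0+0+0+0 mod 2 = 1
  c[3] = d·G[:,3] = (11011111111)·(01110001111) mod 2 = 0+1+0+1+0+0+0+1+1+1+1 mod 2 = 0
  c[4] = d·G[:,4] = (11011111111)·(01000000000) mod 2 = 0+1+0+0+0+0+0+0+0+0+0 mod 2 = 1
  c[5] = d·G[:,5] = (11011111111)·(00100000000) mod 2 = 0+0+0+0+0+0+0+0+0+0+0 mod 2 = 0
  c[6] = d·G[:,6] = (11011111111)·(00010000000) mod 2 = 0+0+0+1+0+0+0+0+0+0+0 mod 2 = 1
  c[7] = d·G[:,7] = (11011111111)·(00001111111) mod 2 = 0+0+0+0+1+1+1+1+1+1+1 mod 2 = 1
  c[8] = d·G[:,8] = (11011111111)·(00001000000) mod 2 = 0+0+0+0+1+0+0+0+0+0+0 mod 2 = 1
  c[9] = d·G[:,9] = (11011111111)·(00000100000) mod 2 = 0+0+0+0+0+1+0+0+0+0+0 mod 2 = 1
  c[10] = d·G[:,10] = (11011111111)·(00000010000) mod 2 = 0+0+0+0+0+0+1+0+0+0+0 mod 2 = 1
  c[11] = d·G[:,11] = (11011111111)·(00000001000) mod 2 = 0+0+0+0+0+0+0+1+0+0+0 mod 2 = 1
  c[12] = d·G[:,12] = (11011111111)·(00000000100) mod 2 = 0+0+0+0+0+0+0+0+1+0+0 mod 2 = 1
  c[13] = d·G[:,13] = (11011111111)·(00000000010) mod 2 = 0+0+0+0+0+0+0+0+0+1+0 mod 2 = 1
  c[14] = d·G[:,14] = (11011111111)·(00000000001) mod 2 = 0+0+0+0+0+0+0+0+0+0+1 mod 2 = 1
Codeword = 101010111111111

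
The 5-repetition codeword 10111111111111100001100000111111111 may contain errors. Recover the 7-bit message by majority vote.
Split into 5-bit blocks and majority-vote each:
  block 1 = 10111: 4 ones, 1 zeros → 1
  block 2 = 11111: 5 ones, 0 zeros → 1
  block 3 = 11111: 5 ones, 0 zeros → 1
  block 4 = 00001: 1 ones, 4 zeros → 0
  block 5 = 10000: 1 ones, 4 zeros → 0
  block 6 = 01111: 4 ones, 1 zeros → 1
  block 7 = 11111: 5 ones, 0 zeros → 1
Decoded = 1110011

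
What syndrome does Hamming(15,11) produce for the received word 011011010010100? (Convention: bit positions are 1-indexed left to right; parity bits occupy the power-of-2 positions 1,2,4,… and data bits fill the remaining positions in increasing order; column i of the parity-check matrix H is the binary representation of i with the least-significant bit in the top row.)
Syndrome s = H · r^T (mod 2), r = 011011010010100:
  s[0] = (101010101010101)·(011011010010100) mod 2 = 0+0+1+0+1+0+0+0+0+0+1+0+1+0+0 mod 2 = 0
  s[1] = (011001100110011)·(011011010010100) mod 2 = 0+1+1+0+0+1+0+0+0+0+1+0+0+0+0 mod 2 = 0
  s[2] = (000111100001111)·(011011010010100) mod 2 = 0+0+0+0+1+1+0+0+0+0+0+0+1+0+0 mod 2 = 1
  s[3] = (000000011111111)·(011011010010100) mod 2 = 0+0+0+0+0+0+0+1+0+0+1+0+1+0+0 mod 2 = 1
Syndrome = 0011
Non-zero syndrome: error at position 12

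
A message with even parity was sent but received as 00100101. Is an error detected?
Sum of received bits: 0+0+1+0+0+1+0+1 = 3; 3 mod 2 = 1. Result is 1 ≠ 0 → error detected.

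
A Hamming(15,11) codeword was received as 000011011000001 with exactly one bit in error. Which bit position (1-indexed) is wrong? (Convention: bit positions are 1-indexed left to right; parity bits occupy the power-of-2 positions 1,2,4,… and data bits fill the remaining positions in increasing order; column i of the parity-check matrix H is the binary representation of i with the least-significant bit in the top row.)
Syndrome s = H · r^T (mod 2), r = 000011011000001:
  s[0] = (101010101010101)·(000011011000001) mod 2 = 0+0+0+0+1+0+0+0+1+0+0+0+0+0+1 mod 2 = 1
  s[1] = (011001100110011)·(000011011000001) mod 2 = 0+0+0+0+0+1+0+0+0+0+0+0+0+0+1 mod 2 = 0
  s[2] = (000111100001111)·(000011011000001) mod 2 = 0+0+0+0+1+1+0+0+0+0+0+0+0+0+1 mod 2 = 1
  s[3] = (000000011111111)·(000011011000001) mod 2 = 0+0+0+0+0+0+0+1+1+0+0+0+0+0+1 mod 2 = 1
Syndrome = 1011
Column i of H is the binary representation of i, so the syndrome is the binary index of the flipped bit.
Read s = 1011 with s[0] as LSB: 1·2^0 + 0·2^1 + 1·2^2 + 1·2^3 = 13.
Error is at bit position 13.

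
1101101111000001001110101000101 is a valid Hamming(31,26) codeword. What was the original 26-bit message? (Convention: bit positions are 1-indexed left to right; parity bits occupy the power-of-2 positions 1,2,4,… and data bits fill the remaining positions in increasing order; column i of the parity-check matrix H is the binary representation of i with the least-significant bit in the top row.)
Parity bits occupy power-of-2 positions; data bits are at positions {3,5,6,7,9,10,11,12,13,14,15,17,18,19,20,21,22,23,24,25,26,27,28,29,30,31} (1-indexed).
Extract: c[3]=0 c[5]=1 c[6]=0 c[7]=1 c[9]=1 c[10]=1 c[11]=0 c[12]=0 c[13]=0 c[14]=0 c[15]=0 c[17]=0 c[18]=0 c[19]=1 c[20]=1 c[21]=1 c[22]=0 c[23]=1 c[24]=0 c[25]=1 c[26]=0 c[27]=0 c[28]=0 c[29]=1 c[30]=0 c[31]=1
Data = 01011100000001110101000101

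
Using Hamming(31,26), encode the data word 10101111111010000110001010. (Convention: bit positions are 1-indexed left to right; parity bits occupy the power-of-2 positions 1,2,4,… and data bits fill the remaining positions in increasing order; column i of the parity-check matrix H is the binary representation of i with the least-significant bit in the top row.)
Codeword c = d · G (mod 2), d = 10101111111010000110001010:
  c[0] = d·G[:,0] = (10101111111010000110001010)·(11011010101101010101010101) mod 2 = 1+0+0+0+1+0+1+0+1+0+1+0+0+0+0+0+0+1+0+0+0+0+0+0+0+0 mod 2 = 0
  c[1] = d·G[:,1] = (10101111111010000110001010)·(10110110011011001100110011) mod 2 = 1+0+1+0+0+1+1+0+0+1+1+0+1+0+0+0+0+1+0+0+0+0+0+0+1+0 mod 2 = 1
  c[2] = d·G[:,2] = (10101111111010000110001010)·(10000000000000000000000000) mod 2 = 1+0+0+0+0+0+0+0+0+0+0+0+0+0+0+0+0+0+0+0+0+0+0+0+0+0 mod 2 = 1
  c[3] = d·G[:,3] = (10101111111010000110001010)·(01110001111000111100001111) mod 2 = 0+0+1+0+0+0+0+1+1+1+1+0+0+0+0+0+0+1+0+0+0+0+1+0+1+0 mod 2 = 0
  c[4] = d·G[:,4] = (10101111111010000110001010)·(01000000000000000000000000) mod 2 = 0+0+0+0+0+0+0+0+0+0+0+0+0+0+0+0+0+0+0+0+0+0+0+0+0+0 mod 2 = 0
  c[5] = d·G[:,5] = (10101111111010000110001010)·(00100000000000000000000000) mod 2 = 0+0+1+0+0+0+0+0+0+0+0+0+0+0+0+0+0+0+0+0+0+0+0+0+0+0 mod 2 = 1
  c[6] = d·G[:,6] = (10101111111010000110001010)·(00010000000000000000000000) mod 2 = 0+0+0+0+0+0+0+0+0+0+0+0+0+0+0+0+0+0+0+0+0+0+0+0+0+0 mod 2 = 0
  c[7] = d·G[:,7] = (10101111111010000110001010)·(00001111111000000011111111) mod 2 = 0+0+0+0+1+1+1+1+1+1+1+0+0+0+0+0+0+0+1+0+0+0+1+0+1+0 mod 2 = 0
  c[8] = d·G[:,8] = (10101111111010000110001010)·(00001000000000000000000000) mod 2 = 0+0+0+0+1+0+0+0+0+0+0+0+0+0+0+0+0+0+0+0+0+0+0+0+0+0 mod 2 = 1
  c[9] = d·G[:,9] = (10101111111010000110001010)·(00000100000000000000000000) mod 2 = 0+0+0+0+0+1+0+0+0+0+0+0+0+0+0+0+0+0+0+0+0+0+0+0+0+0 mod 2 = 1
  c[10] = d·G[:,10] = (10101111111010000110001010)·(00000010000000000000000000) mod 2 = 0+0+0+0+0+0+1+0+0+0+0+0+0+0+0+0+0+0+0+0+0+0+0+0+0+0 mod 2 = 1
  c[11] = d·G[:,11] = (10101111111010000110001010)·(00000001000000000000000000) mod 2 = 0+0+0+0+0+0+0+1+0+0+0+0+0+0+0+0+0+0+0+0+0+0+0+0+0+0 mod 2 = 1
  c[12] = d·G[:,12] = (10101111111010000110001010)·(00000000100000000000000000) mod 2 = 0+0+0+0+0+0+0+0+1+0+0+0+0+0+0+0+0+0+0+0+0+0+0+0+0+0 mod 2 = 1
  c[13] = d·G[:,13] = (10101111111010000110001010)·(00000000010000000000000000) mod 2 = 0+0+0+0+0+0+0+0+0+1+0+0+0+0+0+0+0+0+0+0+0+0+0+0+0+0 mod 2 = 1
  c[14] = d·G[:,14] = (10101111111010000110001010)·(00000000001000000000000000) mod 2 = 0+0+0+0+0+0+0+0+0+0+1+0+0+0+0+0+0+0+0+0+0+0+0+0+0+0 mod 2 = 1
  c[15] = d·G[:,15] = (10101111111010000110001010)·(00000000000111111111111111) mod 2 = 0+0+0+0+0+0+0+0+0+0+0+0+1+0+0+0+0+1+1+0+0+0+1+0+1+0 mod 2 = 1
  c[16] = d·G[:,16] = (10101111111010000110001010)·(00000000000100000000000000) mod 2 = 0+0+0+0+0+0+0+0+0+0+0+0+0+0+0+0+0+0+0+0+0+0+0+0+0+0 mod 2 = 0
  c[17] = d·G[:,17] = (10101111111010000110001010)·(00000000000010000000000000) mod 2 = 0+0+0+0+0+0+0+0+0+0+0+0+1+0+0+0+0+0+0+0+0+0+0+0+0+0 mod 2 = 1
  c[18] = d·G[:,18] = (10101111111010000110001010)·(00000000000001000000000000) mod 2 = 0+0+0+0+0+0+0+0+0+0+0+0+0+0+0+0+0+0+0+0+0+0+0+0+0+0 mod 2 = 0
  c[19] = d·G[:,19] = (10101111111010000110001010)·(00000000000000100000000000) mod 2 = 0+0+0+0+0+0+0+0+0+0+0+0+0+0+0+0+0+0+0+0+0+0+0+0+0+0 mod 2 = 0
  c[20] = d·G[:,20] = (10101111111010000110001010)·(00000000000000010000000000) mod 2 = 0+0+0+0+0+0+0+0+0+0+0+0+0+0+0+0+0+0+0+0+0+0+0+0+0+0 mod 2 = 0
  c[21] = d·G[:,21] = (10101111111010000110001010)·(00000000000000001000000000) mod 2 = 0+0+0+0+0+0+0+0+0+0+0+0+0+0+0+0+0+0+0+0+0+0+0+0+0+0 mod 2 = 0
  c[22] = d·G[:,22] = (10101111111010000110001010)·(00000000000000000100000000) mod 2 = 0+0+0+0+0+0+0+0+0+0+0+0+0+0+0+0+0+1+0+0+0+0+0+0+0+0 mod 2 = 1
  c[23] = d·G[:,23] = (10101111111010000110001010)·(00000000000000000010000000) mod 2 = 0+0+0+0+0+0+0+0+0+0+0+0+0+0+0+0+0+0+1+0+0+0+0+0+0+0 mod 2 = 1
  c[24] = d·G[:,24] = (10101111111010000110001010)·(00000000000000000001000000) mod 2 = 0+0+0+0+0+0+0+0+0+0+0+0+0+0+0+0+0+0+0+0+0+0+0+0+0+0 mod 2 = 0
  c[25] = d·G[:,25] = (10101111111010000110001010)·(00000000000000000000100000) mod 2 = 0+0+0+0+0+0+0+0+0+0+0+0+0+0+0+0+0+0+0+0+0+0+0+0+0+0 mod 2 = 0
  c[26] = d·G[:,26] = (10101111111010000110001010)·(00000000000000000000010000) mod 2 = 0+0+0+0+0+0+0+0+0+0+0+0+0+0+0+0+0+0+0+0+0+0+0+0+0+0 mod 2 = 0
  c[27] = d·G[:,27] = (10101111111010000110001010)·(00000000000000000000001000) mod 2 = 0+0+0+0+0+0+0+0+0+0+0+0+0+0+0+0+0+0+0+0+0+0+1+0+0+0 mod 2 = 1
  c[28] = d·G[:,28] = (10101111111010000110001010)·(00000000000000000000000100) mod 2 = 0+0+0+0+0+0+0+0+0+0+0+0+0+0+0+0+0+0+0+0+0+0+0+0+0+0 mod 2 = 0
  c[29] = d·G[:,29] = (10101111111010000110001010)·(00000000000000000000000010) mod 2 = 0+0+0+0+0+0+0+0+0+0+0+0+0+0+0+0+0+0+0+0+0+0+0+0+1+0 mod 2 = 1
  c[30] = d·G[:,30] = (10101111111010000110001010)·(00000000000000000000000001) mod 2 = 0+0+0+0+0+0+0+0+0+0+0+0+0+0+0+0+0+0+0+0+0+0+0+0+0+0 mod 2 = 0
Codeword = 0110010011111111010000110001010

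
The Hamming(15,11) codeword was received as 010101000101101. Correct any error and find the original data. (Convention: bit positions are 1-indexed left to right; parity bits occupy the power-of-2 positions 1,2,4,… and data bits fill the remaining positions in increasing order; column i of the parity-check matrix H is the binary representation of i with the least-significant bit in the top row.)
Syndrome s = H · r^T (mod 2), r = 010101000101101:
  s[0] = (101010101010101)·(010101000101101) mod 2 = 0+0+0+0+0+0+0+0+0+0+0+0+1+0+1 mod 2 = 0
  s[1] = (011001100110011)·(010101000101101) mod 2 = 0+1+0+0+0+1+0+0+0+1+0+0+0+0+1 mod 2 = 0
  s[2] = (000111100001111)·(010101000101101) mod 2 = 0+0+0+1+0+1+0+0+0+0+0+1+1+0+1 mod 2 = 1
  s[3] = (000000011111111)·(010101000101101) mod 2 = 0+0+0+0+0+0+0+0+0+1+0+1+1+0+1 mod 2 = 0
Syndrome = 0010
Column 4 of H equals this syndrome → error at bit 4 (1-indexed).
Flip bit 4: 010101000101101 → 010001000101101
Extract data bits at positions {3,5,6,7,9,10,11,12,13,14,15}: 00100101101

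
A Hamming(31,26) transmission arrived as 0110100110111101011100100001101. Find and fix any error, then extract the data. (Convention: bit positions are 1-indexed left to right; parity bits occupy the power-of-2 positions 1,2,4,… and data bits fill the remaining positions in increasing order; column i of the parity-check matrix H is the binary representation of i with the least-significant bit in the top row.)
Syndrome s = H · r^T (mod 2), r = 0110100110111101011100100001101:
  s[0] = (1010101010101010101010101010101)·(0110100110111101011100100001101) mod 2 = 0+0+1+0+1+0+0+0+1+0+1+0+1+0+0+0+0+0+1+0+0+0+1+0+0+0+0+0+1+0+1 mod 2 = 1
  s[1] = (0110011001100110011001100110011)·(0110100110111101011100100001101) mod 2 = 0+1+1+0+0+0+0+0+0+0+1+0+0+1+0+0+0+1+1+0+0+0+1+0+0+0+0+0+0+0+1 mod 2 = 0
  s[2] = (0001111000011110000111100001111)·(0110100110111101011100100001101) mod 2 = 0+0+0+0+1+0+0+0+0+0+0+1+1+1+0+0+0+0+0+1+0+0+1+0+0+0+0+1+1+0+1 mod 2 = 1
  s[3] = (0000000111111110000000011111111)·(0110100110111101011100100001101) mod 2 = 0+0+0+0+0+0+0+1+1+0+1+1+1+1+0+0+0+0+0+0+0+0+0+0+0+0+0+1+1+0+1 mod 2 = 1
  s[4] = (0000000000000001111111111111111)·(0110100110111101011100100001101) mod 2 = 0+0+0+0+0+0+0+0+0+0+0+0+0+0+0+1+0+1+1+1+0+0+1+0+0+0+0+1+1+0+1 mod 2 = 0
Syndrome = 10110
Column 13 of H equals this syndrome → error at bit 13 (1-indexed).
Flip bit 13: 0110100110111101011100100001101 → 0110100110110101011100100001101
Extract data bits at positions {3,5,6,7,9,10,11,12,13,14,15,17,18,19,20,21,22,23,24,25,26,27,28,29,30,31}: 11001011010011100100001101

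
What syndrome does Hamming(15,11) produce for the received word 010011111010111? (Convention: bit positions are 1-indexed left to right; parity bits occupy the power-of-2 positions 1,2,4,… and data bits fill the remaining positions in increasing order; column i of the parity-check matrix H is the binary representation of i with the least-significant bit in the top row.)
Syndrome s = H · r^T (mod 2), r = 010011111010111:
  s[0] = (101010101010101)·(010011111010111) mod 2 = 0+0+0+0+1+0+1+0+1+0+1+0+1+0+1 mod 2 = 0
  s[1] = (011001100110011)·(010011111010111) mod 2 = 0+1+0+0+0+1+1+0+0+0+1+0+0+1+1 mod 2 = 0
  s[2] = (000111100001111)·(010011111010111) mod 2 = 0+0+0+0+1+1+1+0+0+0+0+0+1+1+1 mod 2 = 0
  s[3] = (000000011111111)·(010011111010111) mod 2 = 0+0+0+0+0+0+0+1+1+0+1+0+1+1+1 mod 2 = 0
Syndrome = 0000
s = 0: no error detected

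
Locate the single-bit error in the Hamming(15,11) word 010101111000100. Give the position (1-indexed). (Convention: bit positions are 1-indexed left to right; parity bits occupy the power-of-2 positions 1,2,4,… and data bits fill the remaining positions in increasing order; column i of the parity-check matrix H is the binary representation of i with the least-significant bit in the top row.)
Syndrome s = H · r^T (mod 2), r = 010101111000100:
  s[0] = (101010101010101)·(010101111000100) mod 2 = 0+0+0+0+0+0+1+0+1+0+0+0+1+0+0 mod 2 = 1
  s[1] = (011001100110011)·(010101111000100) mod 2 = 0+1+0+0+0+1+1+0+0+0+0+0+0+0+0 mod 2 = 1
  s[2] = (000111100001111)·(010101111000100) mod 2 = 0+0+0+1+0+1+1+0+0+0+0+0+1+0+0 mod 2 = 0
  s[3] = (000000011111111)·(010101111000100) mod 2 = 0+0+0+0+0+0+0+1+1+0+0+0+1+0+0 mod 2 = 1
Syndrome = 1101
Column i of H is the binary representation of i, so the syndrome is the binary index of the flipped bit.
Read s = 1101 with s[0] as LSB: 1·2^0 + 1·2^1 + 0·2^2 + 1·2^3 = 11.
Error is at bit position 11.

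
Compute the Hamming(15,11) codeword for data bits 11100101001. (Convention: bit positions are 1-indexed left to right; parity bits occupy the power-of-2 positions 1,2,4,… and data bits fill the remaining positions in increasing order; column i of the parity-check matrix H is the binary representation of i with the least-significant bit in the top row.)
Codeword c = d · G (mod 2), d = 11100101001:
  c[0] = d·G[:,0] = (11100101001)·(11011010101) mod 2 = 1+1+0+0+0+0+0+0+0+0+1 mod 2 = 1
  c[1] = d·G[:,1] = (11100101001)·(10110110011) mod 2 = 1+0+1+0+0+1+0+0+0+0+1 mod 2 = 0
  c[2] = d·G[:,2] = (11100101001)·(10000000000) mod 2 = 1+0+0+0+0+0+0+0+0+0+0 mod 2 = 1
  c[3] = d·G[:,3] = (11100101001)·(01110001111) mod 2 = 0+1+1+0+0+0+0+1+0+0+1 mod 2 = 0
  c[4] = d·G[:,4] = (11100101001)·(01000000000) mod 2 = 0+1+0+0+0+0+0+0+0+0+0 mod 2 = 1
  c[5] = d·G[:,5] = (11100101001)·(00100000000) mod 2 = 0+0+1+0+0+0+0+0+0+0+0 mod 2 = 1
  c[6] = d·G[:,6] = (11100101001)·(00010000000) mod 2 = 0+0+0+0+0+0+0+0+0+0+0 mod 2 = 0
  c[7] = d·G[:,7] = (11100101001)·(00001111111) mod 2 = 0+0+0+0+0+1+0+1+0+0+1 mod 2 = 1
  c[8] = d·G[:,8] = (11100101001)·(00001000000) mod 2 = 0+0+0+0+0+0+0+0+0+0+0 mod 2 = 0
  c[9] = d·G[:,9] = (11100101001)·(00000100000) mod 2 = 0+0+0+0+0+1+0+0+0+0+0 mod 2 = 1
  c[10] = d·G[:,10] = (11100101001)·(00000010000) mod 2 = 0+0+0+0+0+0+0+0+0+0+0 mod 2 = 0
  c[11] = d·G[:,11] = (11100101001)·(00000001000) mod 2 = 0+0+0+0+0+0+0+1+0+0+0 mod 2 = 1
  c[12] = d·G[:,12] = (11100101001)·(00000000100) mod 2 = 0+0+0+0+0+0+0+0+0+0+0 mod 2 = 0
  c[13] = d·G[:,13] = (11100101001)·(00000000010) mod 2 = 0+0+0+0+0+0+0+0+0+0+0 mod 2 = 0
  c[14] = d·G[:,14] = (11100101001)·(00000000001) mod 2 = 0+0+0+0+0+0+0+0+0+0+1 mod 2 = 1
Codeword = 101011010101001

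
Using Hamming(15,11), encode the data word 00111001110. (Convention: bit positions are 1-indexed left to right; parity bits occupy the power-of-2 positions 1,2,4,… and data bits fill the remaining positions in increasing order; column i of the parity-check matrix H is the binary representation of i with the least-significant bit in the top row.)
Codeword c = d · G (mod 2), d = 00111001110:
  c[0] = d·G[:,0] = (00111001110)·(11011010101) mod 2 = 0+0+0+1+1+0+0+0+1+0+0 mod 2 = 1
  c[1] = d·G[:,1] = (00111001110)·(10110110011) mod 2 = 0+0+1+1+0+0+0+0+0+1+0 mod 2 = 1
  c[2] = d·G[:,2] = (00111001110)·(10000000000) mod 2 = 0+0+0+0+0+0+0+0+0+0+0 mod 2 = 0
  c[3] = d·G[:,3] = (00111001110)·(01110001111) mod 2 = 0+0+1+1+0+0+0+1+1+1+0 mod 2 = 1
  c[4] = d·G[:,4] = (00111001110)·(01000000000) mod 2 = 0+0+0+0+0+0+0+0+0+0+0 mod 2 = 0
  c[5] = d·G[:,5] = (00111001110)·(00100000000) mod 2 = 0+0+1+0+0+0+0+0+0+0+0 mod 2 = 1
  c[6] = d·G[:,6] = (00111001110)·(00010000000) mod 2 = 0+0+0+1+0+0+0+0+0+0+0 mod 2 = 1
  c[7] = d·G[:,7] = (00111001110)·(00001111111) mod 2 = 0+0+0+0+1+0+0+1+1+1+0 mod 2 = 0
  c[8] = d·G[:,8] = (00111001110)·(00001000000) mod 2 = 0+0+0+0+1+0+0+0+0+0+0 mod 2 = 1
  c[9] = d·G[:,9] = (00111001110)·(00000100000) mod 2 = 0+0+0+0+0+0+0+0+0+0+0 mod 2 = 0
  c[10] = d·G[:,10] = (00111001110)·(00000010000) mod 2 = 0+0+0+0+0+0+0+0+0+0+0 mod 2 = 0
  c[11] = d·G[:,11] = (00111001110)·(00000001000) mod 2 = 0+0+0+0+0+0+0+1+0+0+0 mod 2 = 1
  c[12] = d·G[:,12] = (00111001110)·(00000000100) mod 2 = 0+0+0+0+0+0+0+0+1+0+0 mod 2 = 1
  c[13] = d·G[:,13] = (00111001110)·(00000000010) mod 2 = 0+0+0+0+0+0+0+0+0+1+0 mod 2 = 1
  c[14] = d·G[:,14] = (00111001110)·(00000000001) mod 2 = 0+0+0+0+0+0+0+0+0+0+0 mod 2 = 0
Codeword = 110101101001110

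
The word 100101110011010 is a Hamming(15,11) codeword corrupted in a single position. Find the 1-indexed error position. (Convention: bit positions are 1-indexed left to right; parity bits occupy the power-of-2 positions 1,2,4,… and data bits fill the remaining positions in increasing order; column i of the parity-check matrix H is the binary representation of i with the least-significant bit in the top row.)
Syndrome s = H · r^T (mod 2), r = 100101110011010:
  s[0] = (101010101010101)·(100101110011010) mod 2 = 1+0+0+0+0+0+1+0+0+0+1+0+0+0+0 mod 2 = 1
  s[1] = (011001100110011)·(100101110011010) mod 2 = 0+0+0+0+0+1+1+0+0+0+1+0+0+1+0 mod 2 = 0
  s[2] = (000111100001111)·(100101110011010) mod 2 = 0+0+0+1+0+1+1+0+0+0+0+1+0+1+0 mod 2 = 1
  s[3] = (000000011111111)·(100101110011010) mod 2 = 0+0+0+0+0+0+0+1+0+0+1+1+0+1+0 mod 2 = 0
Syndrome = 1010
Column i of H is the binary representation of i, so the syndrome is the binary index of the flipped bit.
Read s = 1010 with s[0] as LSB: 1·2^0 + 0·2^1 + 1·2^2 + 0·2^3 = 5.
Error is at bit position 5.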